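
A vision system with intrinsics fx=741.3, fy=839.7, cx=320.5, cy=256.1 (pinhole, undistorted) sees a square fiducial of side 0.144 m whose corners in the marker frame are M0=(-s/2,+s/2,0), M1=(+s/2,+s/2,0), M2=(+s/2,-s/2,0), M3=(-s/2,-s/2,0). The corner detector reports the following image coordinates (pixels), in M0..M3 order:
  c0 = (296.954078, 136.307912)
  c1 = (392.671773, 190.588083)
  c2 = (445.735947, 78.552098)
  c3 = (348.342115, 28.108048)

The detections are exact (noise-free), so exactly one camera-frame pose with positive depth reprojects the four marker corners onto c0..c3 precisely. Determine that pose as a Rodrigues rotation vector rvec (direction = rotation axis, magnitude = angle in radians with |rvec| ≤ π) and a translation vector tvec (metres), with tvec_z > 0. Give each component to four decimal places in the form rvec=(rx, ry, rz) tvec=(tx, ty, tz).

rvec=(-0.0649, 0.2254, 0.4897) tvec=(0.0647, -0.1705, 0.9661)

Intrinsics K: fx=741.3, fy=839.7, cx=320.5, cy=256.1
Marker side s = 0.144 m; corners in marker frame (Z=0):
  M0 = (-0.0720, +0.0720, 0)
  M1 = (+0.0720, +0.0720, 0)
  M2 = (+0.0720, -0.0720, 0)
  M3 = (-0.0720, -0.0720, 0)
Detected image corners:
  c0 = (296.954078, 136.307912) px
  c1 = (392.671773, 190.588083) px
  c2 = (445.735947, 78.552098) px
  c3 = (348.342115, 28.108048) px
Planar DLT: solve 8×8 A·h = b for H (H[2,2]=1):
  H  [+582.24045 -365.62101 +370.11401]
  H  [+337.81876 +763.59137 +107.90787]
  H  [-0.23802 -0.00819 +1.00000]
B = K⁻¹H; ‖b₁‖=1.035055, ‖b₂‖=1.035055; λ = 2/(‖b₁‖+‖b₂‖) = 0.966133, sign → tz>0 ⇒ λ=+0.966133
r₁ = λ·B[:,0] = (+0.85825,+0.45882,-0.22996); r₂ = λ·B[:,1] = (-0.47309,+0.88098,-0.00792)
r₃ = r₁×r₂ = (+0.19896,+0.11559,+0.97317); SVD([r₁ r₂ r₃]) → R = UVᵀ:
  R  [+0.85825 -0.47309 +0.19896]
  R  [+0.45882 +0.88098 +0.11559]
  R  [-0.22996 -0.00792 +0.97317]
t = (+0.06466, -0.17051, +0.96613) m
tr R = 2.712401; θ = arccos((tr R − 1)/2) = 0.542926 rad = 31.107°
axis k = ((R−Rᵀ)₃₂, (R−Rᵀ)₁₃, (R−Rᵀ)₂₁) / (2 sinθ) = (-0.119525, +0.415104, +0.901888)
rvec = θ·k = (-0.064893, +0.225371, +0.489659)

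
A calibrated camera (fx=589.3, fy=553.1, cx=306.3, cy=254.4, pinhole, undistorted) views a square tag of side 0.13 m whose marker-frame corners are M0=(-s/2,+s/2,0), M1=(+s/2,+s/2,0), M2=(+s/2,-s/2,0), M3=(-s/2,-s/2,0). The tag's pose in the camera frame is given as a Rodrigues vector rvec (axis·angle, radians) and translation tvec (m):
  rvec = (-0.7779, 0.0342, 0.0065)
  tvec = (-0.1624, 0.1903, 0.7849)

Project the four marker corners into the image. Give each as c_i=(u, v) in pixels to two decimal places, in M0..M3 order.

c0=(124.64, 431.23) c1=(227.44, 431.60) c2=(237.84, 350.25) c3=(146.24, 350.34)

Intrinsics K: fx=589.3, fy=553.1, cx=306.3, cy=254.4
Marker side s = 0.13 m; corners in marker frame (Z=0):
  M0 = (-0.0650, +0.0650, 0)
  M1 = (+0.0650, +0.0650, 0)
  M2 = (+0.0650, -0.0650, 0)
  M3 = (-0.0650, -0.0650, 0)
rvec = (-0.7779, 0.0342, 0.0065), |rvec| = θ = 0.77868 rad = 44.615°
Rodrigues: sinθ=0.70234, 1−cosθ=0.28816; R = I + sinθ·[k]× + (1−cosθ)·[k]×²:
    [+0.99942 -0.01851 +0.02844]
    [-0.00678 +0.71240 +0.70174]
    [-0.03325 -0.70153 +0.71186]
t = (-0.1624, 0.1903, 0.7849) m
M0: Pc = R·M0+t = (-0.22857, +0.23705, +0.74146); u = 589.3·(-0.22857)/0.74146 + 306.3 = 124.6404, v = 553.1·(+0.23705)/0.74146 + 254.4 = 431.2270
M1: Pc = R·M1+t = (-0.09864, +0.23617, +0.73714); u = 589.3·(-0.09864)/0.73714 + 306.3 = 227.4428, v = 553.1·(+0.23617)/0.73714 + 254.4 = 431.6025
M2: Pc = R·M2+t = (-0.09623, +0.14355, +0.82834); u = 589.3·(-0.09623)/0.82834 + 306.3 = 237.8364, v = 553.1·(+0.14355)/0.82834 + 254.4 = 350.2538
M3: Pc = R·M3+t = (-0.22616, +0.14443, +0.83266); u = 589.3·(-0.22616)/0.83266 + 306.3 = 146.2398, v = 553.1·(+0.14443)/0.83266 + 254.4 = 350.3417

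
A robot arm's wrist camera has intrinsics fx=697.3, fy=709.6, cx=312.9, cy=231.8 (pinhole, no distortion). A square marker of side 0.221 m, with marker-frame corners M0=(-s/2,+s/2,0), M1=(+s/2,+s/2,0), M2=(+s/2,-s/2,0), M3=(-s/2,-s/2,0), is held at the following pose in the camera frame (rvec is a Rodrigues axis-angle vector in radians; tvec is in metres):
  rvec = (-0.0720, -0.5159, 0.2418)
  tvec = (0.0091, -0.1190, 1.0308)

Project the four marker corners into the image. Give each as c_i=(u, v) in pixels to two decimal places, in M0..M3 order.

c0=(235.30, 202.94) c1=(364.32, 241.98) c2=(392.55, 103.32) c3=(270.25, 50.58)

Intrinsics K: fx=697.3, fy=709.6, cx=312.9, cy=231.8
Marker side s = 0.221 m; corners in marker frame (Z=0):
  M0 = (-0.1105, +0.1105, 0)
  M1 = (+0.1105, +0.1105, 0)
  M2 = (+0.1105, -0.1105, 0)
  M3 = (-0.1105, -0.1105, 0)
rvec = (-0.0720, -0.5159, 0.2418), |rvec| = θ = 0.57429 rad = 32.904°
Rodrigues: sinθ=0.54324, 1−cosθ=0.16042; R = I + sinθ·[k]× + (1−cosθ)·[k]×²:
    [+0.84210 -0.21066 -0.49647]
    [+0.24679 +0.96904 +0.00743]
    [+0.47954 -0.12878 +0.86802]
t = (0.0091, -0.1190, 1.0308) m
M0: Pc = R·M0+t = (-0.10723, -0.03919, +0.96358); u = 697.3·(-0.10723)/0.96358 + 312.9 = 235.3024, v = 709.6·(-0.03919)/0.96358 + 231.8 = 202.9383
M1: Pc = R·M1+t = (+0.07887, +0.01535, +1.06956); u = 697.3·(+0.07887)/1.06956 + 312.9 = 364.3223, v = 709.6·(+0.01535)/1.06956 + 231.8 = 241.9837
M2: Pc = R·M2+t = (+0.12543, -0.19881, +1.09802); u = 697.3·(+0.12543)/1.09802 + 312.9 = 392.5547, v = 709.6·(-0.19881)/1.09802 + 231.8 = 103.3194
M3: Pc = R·M3+t = (-0.06067, -0.25335, +0.99204); u = 697.3·(-0.06067)/0.99204 + 312.9 = 270.2523, v = 709.6·(-0.25335)/0.99204 + 231.8 = 50.5809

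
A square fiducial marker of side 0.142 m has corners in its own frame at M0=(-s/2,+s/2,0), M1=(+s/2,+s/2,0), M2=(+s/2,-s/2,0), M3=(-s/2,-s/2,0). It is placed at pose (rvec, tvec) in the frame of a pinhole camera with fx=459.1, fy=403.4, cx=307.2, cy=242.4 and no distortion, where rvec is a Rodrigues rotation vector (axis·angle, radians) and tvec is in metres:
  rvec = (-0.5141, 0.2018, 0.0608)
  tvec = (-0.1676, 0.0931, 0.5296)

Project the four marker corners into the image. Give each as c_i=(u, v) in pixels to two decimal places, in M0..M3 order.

c0=(86.90, 364.45) c1=(206.13, 372.76) c2=(231.58, 265.82) c3=(125.17, 263.92)

Intrinsics K: fx=459.1, fy=403.4, cx=307.2, cy=242.4
Marker side s = 0.142 m; corners in marker frame (Z=0):
  M0 = (-0.0710, +0.0710, 0)
  M1 = (+0.0710, +0.0710, 0)
  M2 = (+0.0710, -0.0710, 0)
  M3 = (-0.0710, -0.0710, 0)
rvec = (-0.5141, 0.2018, 0.0608), |rvec| = θ = 0.55562 rad = 31.835°
Rodrigues: sinθ=0.52747, 1−cosθ=0.15043; R = I + sinθ·[k]× + (1−cosθ)·[k]×²:
    [+0.97836 -0.10827 +0.17635]
    [+0.00717 +0.86941 +0.49403]
    [-0.20681 -0.48207 +0.85137]
t = (-0.1676, 0.0931, 0.5296) m
M0: Pc = R·M0+t = (-0.24475, +0.15432, +0.51006); u = 459.1·(-0.24475)/0.51006 + 307.2 = 86.9007, v = 403.4·(+0.15432)/0.51006 + 242.4 = 364.4503
M1: Pc = R·M1+t = (-0.10582, +0.15534, +0.48069); u = 459.1·(-0.10582)/0.48069 + 307.2 = 206.1289, v = 403.4·(+0.15534)/0.48069 + 242.4 = 372.7608
M2: Pc = R·M2+t = (-0.09045, +0.03188, +0.54914); u = 459.1·(-0.09045)/0.54914 + 307.2 = 231.5817, v = 403.4·(+0.03188)/0.54914 + 242.4 = 265.8193
M3: Pc = R·M3+t = (-0.22938, +0.03086, +0.57851); u = 459.1·(-0.22938)/0.57851 + 307.2 = 125.1696, v = 403.4·(+0.03086)/0.57851 + 242.4 = 263.9208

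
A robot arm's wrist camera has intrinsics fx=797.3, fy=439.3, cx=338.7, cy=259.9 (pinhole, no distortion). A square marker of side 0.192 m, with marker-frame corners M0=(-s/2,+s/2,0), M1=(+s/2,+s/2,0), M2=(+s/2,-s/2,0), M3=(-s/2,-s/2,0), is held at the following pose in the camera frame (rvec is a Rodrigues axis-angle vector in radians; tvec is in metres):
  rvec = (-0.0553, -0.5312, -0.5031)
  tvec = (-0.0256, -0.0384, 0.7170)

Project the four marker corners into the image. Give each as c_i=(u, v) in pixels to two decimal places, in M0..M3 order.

Intrinsics K: fx=797.3, fy=439.3, cx=338.7, cy=259.9
Marker side s = 0.192 m; corners in marker frame (Z=0):
  M0 = (-0.0960, +0.0960, 0)
  M1 = (+0.0960, +0.0960, 0)
  M2 = (+0.0960, -0.0960, 0)
  M3 = (-0.0960, -0.0960, 0)
rvec = (-0.0553, -0.5312, -0.5031), |rvec| = θ = 0.73372 rad = 42.039°
Rodrigues: sinθ=0.66964, 1−cosθ=0.25731; R = I + sinθ·[k]× + (1−cosθ)·[k]×²:
    [+0.74415 +0.47320 -0.47151]
    [-0.44512 +0.87756 +0.17821]
    [+0.49810 +0.07727 +0.86367]
t = (-0.0256, -0.0384, 0.7170) m
M0: Pc = R·M0+t = (-0.05161, +0.08858, +0.67660); u = 797.3·(-0.05161)/0.67660 + 338.7 = 277.8815, v = 439.3·(+0.08858)/0.67660 + 259.9 = 317.4111
M1: Pc = R·M1+t = (+0.09127, +0.00311, +0.77224); u = 797.3·(+0.09127)/0.77224 + 338.7 = 432.9280, v = 439.3·(+0.00311)/0.77224 + 259.9 = 261.6716
M2: Pc = R·M2+t = (+0.00041, -0.16538, +0.75740); u = 797.3·(+0.00041)/0.75740 + 338.7 = 339.1330, v = 439.3·(-0.16538)/0.75740 + 259.9 = 163.9795
M3: Pc = R·M3+t = (-0.14247, -0.07991, +0.66176); u = 797.3·(-0.14247)/0.66176 + 338.7 = 167.0559, v = 439.3·(-0.07991)/0.66176 + 259.9 = 206.8504

c0=(277.88, 317.41) c1=(432.93, 261.67) c2=(339.13, 163.98) c3=(167.06, 206.85)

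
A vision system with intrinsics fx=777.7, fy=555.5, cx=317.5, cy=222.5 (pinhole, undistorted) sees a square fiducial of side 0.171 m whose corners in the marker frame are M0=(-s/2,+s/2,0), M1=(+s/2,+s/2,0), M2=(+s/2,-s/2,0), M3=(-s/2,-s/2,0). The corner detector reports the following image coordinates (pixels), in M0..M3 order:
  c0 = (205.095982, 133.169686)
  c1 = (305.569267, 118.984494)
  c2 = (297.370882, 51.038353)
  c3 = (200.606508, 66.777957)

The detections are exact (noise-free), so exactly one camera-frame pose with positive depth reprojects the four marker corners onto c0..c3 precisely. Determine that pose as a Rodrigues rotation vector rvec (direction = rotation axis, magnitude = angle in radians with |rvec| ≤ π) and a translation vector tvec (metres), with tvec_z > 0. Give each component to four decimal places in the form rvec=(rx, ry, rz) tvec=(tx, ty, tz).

Intrinsics K: fx=777.7, fy=555.5, cx=317.5, cy=222.5
Marker side s = 0.171 m; corners in marker frame (Z=0):
  M0 = (-0.0855, +0.0855, 0)
  M1 = (+0.0855, +0.0855, 0)
  M2 = (+0.0855, -0.0855, 0)
  M3 = (-0.0855, -0.0855, 0)
Detected image corners:
  c0 = (205.095982, 133.169686) px
  c1 = (305.569267, 118.984494) px
  c2 = (297.370882, 51.038353) px
  c3 = (200.606508, 66.777957) px
Planar DLT: solve 8×8 A·h = b for H (H[2,2]=1):
  H  [+530.70254 -15.58028 +251.33806]
  H  [-104.38810 +373.46920 +92.01089]
  H  [-0.18172 -0.20824 +1.00000]
B = K⁻¹H; ‖b₁‖=0.786577, ‖b₂‖=0.786577; λ = 2/(‖b₁‖+‖b₂‖) = 1.271332, sign → tz>0 ⇒ λ=+1.271332
r₁ = λ·B[:,0] = (+0.96187,-0.14637,-0.23103); r₂ = λ·B[:,1] = (+0.08261,+0.96077,-0.26475)
r₃ = r₁×r₂ = (+0.26071,+0.23557,+0.93624); SVD([r₁ r₂ r₃]) → R = UVᵀ:
  R  [+0.96187 +0.08261 +0.26071]
  R  [-0.14637 +0.96077 +0.23557]
  R  [-0.23103 -0.26475 +0.93624]
t = (-0.10816, -0.29864, +1.27133) m
tr R = 2.858882; θ = arccos((tr R − 1)/2) = 0.377901 rad = 21.652°
axis k = ((R−Rᵀ)₃₂, (R−Rᵀ)₁₃, (R−Rᵀ)₂₁) / (2 sinθ) = (-0.677985, +0.666370, -0.310302)
rvec = θ·k = (-0.256211, +0.251822, -0.117263)

rvec=(-0.2562, 0.2518, -0.1173) tvec=(-0.1082, -0.2986, 1.2713)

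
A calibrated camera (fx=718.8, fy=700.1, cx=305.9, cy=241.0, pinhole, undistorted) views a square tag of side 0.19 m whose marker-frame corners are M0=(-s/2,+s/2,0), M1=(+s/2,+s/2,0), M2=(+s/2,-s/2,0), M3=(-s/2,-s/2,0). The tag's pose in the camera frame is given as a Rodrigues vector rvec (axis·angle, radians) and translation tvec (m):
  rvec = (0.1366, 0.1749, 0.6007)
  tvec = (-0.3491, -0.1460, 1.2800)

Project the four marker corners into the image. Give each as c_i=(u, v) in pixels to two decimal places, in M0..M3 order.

c0=(43.20, 175.33) c1=(124.57, 233.33) c2=(179.57, 146.31) c3=(95.03, 88.37)

Intrinsics K: fx=718.8, fy=700.1, cx=305.9, cy=241.0
Marker side s = 0.19 m; corners in marker frame (Z=0):
  M0 = (-0.0950, +0.0950, 0)
  M1 = (+0.0950, +0.0950, 0)
  M2 = (+0.0950, -0.0950, 0)
  M3 = (-0.0950, -0.0950, 0)
rvec = (0.1366, 0.1749, 0.6007), |rvec| = θ = 0.64038 rad = 36.691°
Rodrigues: sinθ=0.59750, 1−cosθ=0.19813; R = I + sinθ·[k]× + (1−cosθ)·[k]×²:
    [+0.81088 -0.54893 +0.20283]
    [+0.57202 +0.81665 -0.07669]
    [-0.12354 +0.17821 +0.97621]
t = (-0.3491, -0.1460, 1.2800) m
M0: Pc = R·M0+t = (-0.47828, -0.12276, +1.30867); u = 718.8·(-0.47828)/1.30867 + 305.9 = 43.1979, v = 700.1·(-0.12276)/1.30867 + 241.0 = 175.3266
M1: Pc = R·M1+t = (-0.32421, -0.01408, +1.28519); u = 718.8·(-0.32421)/1.28519 + 305.9 = 124.5688, v = 700.1·(-0.01408)/1.28519 + 241.0 = 233.3318
M2: Pc = R·M2+t = (-0.21992, -0.16924, +1.25133); u = 718.8·(-0.21992)/1.25133 + 305.9 = 179.5734, v = 700.1·(-0.16924)/1.25133 + 241.0 = 146.3133
M3: Pc = R·M3+t = (-0.37399, -0.27792, +1.27481); u = 718.8·(-0.37399)/1.27481 + 305.9 = 95.0284, v = 700.1·(-0.27792)/1.27481 + 241.0 = 88.3697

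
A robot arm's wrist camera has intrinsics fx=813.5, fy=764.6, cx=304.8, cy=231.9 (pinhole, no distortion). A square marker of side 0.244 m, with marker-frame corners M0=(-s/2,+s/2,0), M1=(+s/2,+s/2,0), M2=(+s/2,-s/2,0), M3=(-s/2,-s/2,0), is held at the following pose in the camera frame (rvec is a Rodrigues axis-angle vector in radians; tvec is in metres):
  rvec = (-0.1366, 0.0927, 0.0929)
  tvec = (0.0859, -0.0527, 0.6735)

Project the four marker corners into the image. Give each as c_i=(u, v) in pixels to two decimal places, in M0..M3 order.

c0=(247.58, 297.16) c1=(550.34, 324.46) c2=(567.62, 48.47) c3=(278.11, 31.87)

Intrinsics K: fx=813.5, fy=764.6, cx=304.8, cy=231.9
Marker side s = 0.244 m; corners in marker frame (Z=0):
  M0 = (-0.1220, +0.1220, 0)
  M1 = (+0.1220, +0.1220, 0)
  M2 = (+0.1220, -0.1220, 0)
  M3 = (-0.1220, -0.1220, 0)
rvec = (-0.1366, 0.0927, 0.0929), |rvec| = θ = 0.18943 rad = 10.853°
Rodrigues: sinθ=0.18830, 1−cosθ=0.01789; R = I + sinθ·[k]× + (1−cosθ)·[k]×²:
    [+0.99141 -0.09866 +0.08582]
    [+0.08603 +0.98640 +0.14008]
    [-0.09847 -0.13149 +0.98641]
t = (0.0859, -0.0527, 0.6735) m
M0: Pc = R·M0+t = (-0.04709, +0.05714, +0.66947); u = 813.5·(-0.04709)/0.66947 + 304.8 = 247.5807, v = 764.6·(+0.05714)/0.66947 + 231.9 = 297.1642
M1: Pc = R·M1+t = (+0.19482, +0.07814, +0.64544); u = 813.5·(+0.19482)/0.64544 + 304.8 = 550.3409, v = 764.6·(+0.07814)/0.64544 + 231.9 = 324.4611
M2: Pc = R·M2+t = (+0.21889, -0.16254, +0.67753); u = 813.5·(+0.21889)/0.67753 + 304.8 = 567.6171, v = 764.6·(-0.16254)/0.67753 + 231.9 = 48.4666
M3: Pc = R·M3+t = (-0.02302, -0.18354, +0.70156); u = 813.5·(-0.02302)/0.70156 + 304.8 = 278.1112, v = 764.6·(-0.18354)/0.70156 + 231.9 = 31.8705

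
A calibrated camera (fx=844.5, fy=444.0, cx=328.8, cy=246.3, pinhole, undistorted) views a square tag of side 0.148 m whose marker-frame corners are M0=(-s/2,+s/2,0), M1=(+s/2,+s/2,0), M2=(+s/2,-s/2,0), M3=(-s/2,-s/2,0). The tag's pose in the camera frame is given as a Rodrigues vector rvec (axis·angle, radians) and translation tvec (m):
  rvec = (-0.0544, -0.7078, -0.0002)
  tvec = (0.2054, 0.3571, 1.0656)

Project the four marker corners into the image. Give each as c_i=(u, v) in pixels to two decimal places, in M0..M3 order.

Intrinsics K: fx=844.5, fy=444.0, cx=328.8, cy=246.3
Marker side s = 0.148 m; corners in marker frame (Z=0):
  M0 = (-0.0740, +0.0740, 0)
  M1 = (+0.0740, +0.0740, 0)
  M2 = (+0.0740, -0.0740, 0)
  M3 = (-0.0740, -0.0740, 0)
rvec = (-0.0544, -0.7078, -0.0002), |rvec| = θ = 0.70989 rad = 40.674°
Rodrigues: sinθ=0.65175, 1−cosθ=0.24156; R = I + sinθ·[k]× + (1−cosθ)·[k]×²:
    [+0.75985 +0.01864 -0.64983]
    [+0.01827 +0.99858 +0.05001]
    [+0.64984 -0.04988 +0.75844]
t = (0.2054, 0.3571, 1.0656) m
M0: Pc = R·M0+t = (+0.15055, +0.42964, +1.01382); u = 844.5·(+0.15055)/1.01382 + 328.8 = 454.2064, v = 444.0·(+0.42964)/1.01382 + 246.3 = 434.4608
M1: Pc = R·M1+t = (+0.26301, +0.43235, +1.11000); u = 844.5·(+0.26301)/1.11000 + 328.8 = 528.9003, v = 444.0·(+0.43235)/1.11000 + 246.3 = 419.2394
M2: Pc = R·M2+t = (+0.26025, +0.28456, +1.11738); u = 844.5·(+0.26025)/1.11738 + 328.8 = 525.4933, v = 444.0·(+0.28456)/1.11738 + 246.3 = 359.3712
M3: Pc = R·M3+t = (+0.14779, +0.28185, +1.02120); u = 844.5·(+0.14779)/1.02120 + 328.8 = 451.0185, v = 444.0·(+0.28185)/1.02120 + 246.3 = 368.8443

c0=(454.21, 434.46) c1=(528.90, 419.24) c2=(525.49, 359.37) c3=(451.02, 368.84)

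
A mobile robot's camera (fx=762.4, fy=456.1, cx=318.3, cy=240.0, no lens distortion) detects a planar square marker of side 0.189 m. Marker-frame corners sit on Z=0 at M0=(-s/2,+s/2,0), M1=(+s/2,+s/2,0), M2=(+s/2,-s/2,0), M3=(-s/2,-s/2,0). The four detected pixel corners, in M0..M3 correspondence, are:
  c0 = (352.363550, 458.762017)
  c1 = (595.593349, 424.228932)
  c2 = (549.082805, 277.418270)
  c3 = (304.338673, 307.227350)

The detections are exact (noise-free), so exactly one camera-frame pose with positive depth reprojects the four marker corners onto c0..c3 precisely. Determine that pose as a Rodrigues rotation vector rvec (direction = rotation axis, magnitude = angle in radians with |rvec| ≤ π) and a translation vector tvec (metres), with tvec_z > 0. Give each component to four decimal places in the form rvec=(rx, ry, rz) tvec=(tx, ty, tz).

rvec=(-0.0087, -0.0951, -0.1872) tvec=(0.0998, 0.1577, 0.5679)

Intrinsics K: fx=762.4, fy=456.1, cx=318.3, cy=240.0
Marker side s = 0.189 m; corners in marker frame (Z=0):
  M0 = (-0.0945, +0.0945, 0)
  M1 = (+0.0945, +0.0945, 0)
  M2 = (+0.0945, -0.0945, 0)
  M3 = (-0.0945, -0.0945, 0)
Detected image corners:
  c0 = (352.363550, 458.762017) px
  c1 = (595.593349, 424.228932) px
  c2 = (549.082805, 277.418270) px
  c3 = (304.338673, 307.227350) px
Planar DLT: solve 8×8 A·h = b for H (H[2,2]=1):
  H  [+1366.42930 +250.19390 +452.27796]
  H  [-108.71131 +789.20871 +366.65689]
  H  [+0.16763 +0.00036 +1.00000]
B = K⁻¹H; ‖b₁‖=1.760969, ‖b₂‖=1.760969; λ = 2/(‖b₁‖+‖b₂‖) = 0.567869, sign → tz>0 ⇒ λ=+0.567869
r₁ = λ·B[:,0] = (+0.97803,-0.18544,+0.09519); r₂ = λ·B[:,1] = (+0.18627,+0.98250,+0.00021)
r₃ = r₁×r₂ = (-0.09357,+0.01753,+0.99546); SVD([r₁ r₂ r₃]) → R = UVᵀ:
  R  [+0.97803 +0.18627 -0.09357]
  R  [-0.18544 +0.98250 +0.01753]
  R  [+0.09519 +0.00021 +0.99546]
t = (+0.09979, +0.15769, +0.56787) m
tr R = 2.955991; θ = arccos((tr R − 1)/2) = 0.210171 rad = 12.042°
axis k = ((R−Rᵀ)₃₂, (R−Rᵀ)₁₃, (R−Rᵀ)₂₁) / (2 sinθ) = (-0.041518, -0.452389, -0.890854)
rvec = θ·k = (-0.008726, -0.095079, -0.187231)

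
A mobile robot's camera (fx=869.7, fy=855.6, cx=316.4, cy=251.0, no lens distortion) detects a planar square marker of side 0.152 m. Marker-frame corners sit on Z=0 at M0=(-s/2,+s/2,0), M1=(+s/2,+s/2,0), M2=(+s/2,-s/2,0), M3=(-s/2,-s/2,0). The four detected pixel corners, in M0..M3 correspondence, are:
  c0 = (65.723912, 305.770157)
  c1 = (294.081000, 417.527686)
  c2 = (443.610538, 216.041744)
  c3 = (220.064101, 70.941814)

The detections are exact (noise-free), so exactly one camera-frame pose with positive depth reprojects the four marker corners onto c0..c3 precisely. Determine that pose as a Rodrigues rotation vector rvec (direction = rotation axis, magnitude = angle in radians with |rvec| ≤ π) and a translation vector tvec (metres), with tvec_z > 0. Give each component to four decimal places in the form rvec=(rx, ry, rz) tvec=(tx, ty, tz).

rvec=(0.2967, -0.3212, 0.5669) tvec=(-0.0310, 0.0048, 0.4812)

Intrinsics K: fx=869.7, fy=855.6, cx=316.4, cy=251.0
Marker side s = 0.152 m; corners in marker frame (Z=0):
  M0 = (-0.0760, +0.0760, 0)
  M1 = (+0.0760, +0.0760, 0)
  M2 = (+0.0760, -0.0760, 0)
  M3 = (-0.0760, -0.0760, 0)
Detected image corners:
  c0 = (65.723912, 305.770157) px
  c1 = (294.081000, 417.527686) px
  c2 = (443.610538, 216.041744) px
  c3 = (220.064101, 70.941814) px
Planar DLT: solve 8×8 A·h = b for H (H[2,2]=1):
  H  [+1686.41798 -900.37176 +260.34494]
  H  [+1038.58433 +1525.74258 +259.55779]
  H  [+0.77942 +0.38403 +1.00000]
B = K⁻¹H; ‖b₁‖=2.078197, ‖b₂‖=2.078197; λ = 2/(‖b₁‖+‖b₂‖) = 0.481186, sign → tz>0 ⇒ λ=+0.481186
r₁ = λ·B[:,0] = (+0.79661,+0.47407,+0.37505); r₂ = λ·B[:,1] = (-0.56538,+0.80386,+0.18479)
r₃ = r₁×r₂ = (-0.21388,-0.35925,+0.90840); SVD([r₁ r₂ r₃]) → R = UVᵀ:
  R  [+0.79661 -0.56538 -0.21388]
  R  [+0.47407 +0.80386 -0.35925]
  R  [+0.37505 +0.18479 +0.90840]
t = (-0.03101, +0.00481, +0.48119) m
tr R = 2.508876; θ = arccos((tr R − 1)/2) = 0.715999 rad = 41.024°
axis k = ((R−Rᵀ)₃₂, (R−Rᵀ)₁₃, (R−Rᵀ)₂₁) / (2 sinθ) = (+0.414434, -0.448627, +0.791820)
rvec = θ·k = (+0.296734, -0.321216, +0.566942)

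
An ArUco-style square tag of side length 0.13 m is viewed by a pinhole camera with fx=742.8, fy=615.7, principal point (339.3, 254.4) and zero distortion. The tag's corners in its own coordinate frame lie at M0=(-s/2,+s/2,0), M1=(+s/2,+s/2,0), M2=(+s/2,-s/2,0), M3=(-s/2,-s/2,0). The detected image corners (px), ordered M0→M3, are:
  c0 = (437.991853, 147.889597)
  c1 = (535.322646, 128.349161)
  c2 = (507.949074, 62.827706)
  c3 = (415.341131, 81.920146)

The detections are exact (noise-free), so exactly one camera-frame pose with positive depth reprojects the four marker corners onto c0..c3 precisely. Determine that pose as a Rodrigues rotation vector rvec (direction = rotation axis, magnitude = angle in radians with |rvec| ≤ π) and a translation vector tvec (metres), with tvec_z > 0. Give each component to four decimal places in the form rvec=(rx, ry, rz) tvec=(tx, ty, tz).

Intrinsics K: fx=742.8, fy=615.7, cx=339.3, cy=254.4
Marker side s = 0.13 m; corners in marker frame (Z=0):
  M0 = (-0.0650, +0.0650, 0)
  M1 = (+0.0650, +0.0650, 0)
  M2 = (+0.0650, -0.0650, 0)
  M3 = (-0.0650, -0.0650, 0)
Detected image corners:
  c0 = (437.991853, 147.889597) px
  c1 = (535.322646, 128.349161) px
  c2 = (507.949074, 62.827706) px
  c3 = (415.341131, 81.920146) px
Planar DLT: solve 8×8 A·h = b for H (H[2,2]=1):
  H  [+703.70371 +17.90525 +473.68031]
  H  [-154.40576 +467.02248 +104.49554]
  H  [-0.05567 -0.36788 +1.00000]
B = K⁻¹H; ‖b₁‖=1.000656, ‖b₂‖=1.000656; λ = 2/(‖b₁‖+‖b₂‖) = 0.999344, sign → tz>0 ⇒ λ=+0.999344
r₁ = λ·B[:,0] = (+0.97216,-0.22763,-0.05563); r₂ = λ·B[:,1] = (+0.19202,+0.90993,-0.36764)
r₃ = r₁×r₂ = (+0.13431,+0.34672,+0.92830); SVD([r₁ r₂ r₃]) → R = UVᵀ:
  R  [+0.97216 +0.19202 +0.13431]
  R  [-0.22763 +0.90993 +0.34672]
  R  [-0.05563 -0.36764 +0.92830]
t = (+0.18079, -0.24331, +0.99934) m
tr R = 2.810390; θ = arccos((tr R − 1)/2) = 0.438958 rad = 25.150°
axis k = ((R−Rᵀ)₃₂, (R−Rᵀ)₁₃, (R−Rᵀ)₂₁) / (2 sinθ) = (-0.840426, +0.223460, -0.493710)
rvec = θ·k = (-0.368912, +0.098090, -0.216718)

rvec=(-0.3689, 0.0981, -0.2167) tvec=(0.1808, -0.2433, 0.9993)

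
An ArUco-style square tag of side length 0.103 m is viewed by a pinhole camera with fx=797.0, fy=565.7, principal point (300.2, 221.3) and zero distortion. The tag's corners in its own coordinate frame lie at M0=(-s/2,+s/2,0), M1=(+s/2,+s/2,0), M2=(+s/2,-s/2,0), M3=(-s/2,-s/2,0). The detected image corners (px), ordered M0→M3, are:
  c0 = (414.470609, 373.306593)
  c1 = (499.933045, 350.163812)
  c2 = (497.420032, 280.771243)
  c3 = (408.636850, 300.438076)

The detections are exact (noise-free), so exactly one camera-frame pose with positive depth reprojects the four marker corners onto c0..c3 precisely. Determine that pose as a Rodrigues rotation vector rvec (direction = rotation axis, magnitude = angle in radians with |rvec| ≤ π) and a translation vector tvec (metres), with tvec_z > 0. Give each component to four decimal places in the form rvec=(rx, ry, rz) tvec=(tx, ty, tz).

Intrinsics K: fx=797.0, fy=565.7, cx=300.2, cy=221.3
Marker side s = 0.103 m; corners in marker frame (Z=0):
  M0 = (-0.0515, +0.0515, 0)
  M1 = (+0.0515, +0.0515, 0)
  M2 = (+0.0515, -0.0515, 0)
  M3 = (-0.0515, -0.0515, 0)
Detected image corners:
  c0 = (414.470609, 373.306593) px
  c1 = (499.933045, 350.163812) px
  c2 = (497.420032, 280.771243) px
  c3 = (408.636850, 300.438076) px
Planar DLT: solve 8×8 A·h = b for H (H[2,2]=1):
  H  [+1108.38468 +195.86712 +456.44744]
  H  [-19.75707 +801.76427 +326.47877]
  H  [+0.57747 +0.34239 +1.00000]
B = K⁻¹H; ‖b₁‖=1.333367, ‖b₂‖=1.333367; λ = 2/(‖b₁‖+‖b₂‖) = 0.749981, sign → tz>0 ⇒ λ=+0.749981
r₁ = λ·B[:,0] = (+0.87987,-0.19562,+0.43309); r₂ = λ·B[:,1] = (+0.08759,+0.96249,+0.25679)
r₃ = r₁×r₂ = (-0.46708,-0.18800,+0.86400); SVD([r₁ r₂ r₃]) → R = UVᵀ:
  R  [+0.87987 +0.08759 -0.46708]
  R  [-0.19562 +0.96249 -0.18800]
  R  [+0.43309 +0.25679 +0.86400]
t = (+0.14703, +0.13944, +0.74998) m
tr R = 2.706353; θ = arccos((tr R − 1)/2) = 0.548752 rad = 31.441°
axis k = ((R−Rᵀ)₃₂, (R−Rᵀ)₁₃, (R−Rᵀ)₂₁) / (2 sinθ) = (+0.426355, -0.862860, -0.271468)
rvec = θ·k = (+0.233963, -0.473496, -0.148968)

rvec=(0.2340, -0.4735, -0.1490) tvec=(0.1470, 0.1394, 0.7500)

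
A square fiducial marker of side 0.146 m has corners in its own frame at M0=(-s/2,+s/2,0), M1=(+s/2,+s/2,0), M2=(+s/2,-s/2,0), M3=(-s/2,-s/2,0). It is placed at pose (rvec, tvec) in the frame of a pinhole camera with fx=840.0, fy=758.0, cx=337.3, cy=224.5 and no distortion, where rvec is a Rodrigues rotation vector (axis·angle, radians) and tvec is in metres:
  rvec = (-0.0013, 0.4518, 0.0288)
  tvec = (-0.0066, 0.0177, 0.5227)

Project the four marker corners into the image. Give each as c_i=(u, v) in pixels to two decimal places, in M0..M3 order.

Intrinsics K: fx=840.0, fy=758.0, cx=337.3, cy=224.5
Marker side s = 0.146 m; corners in marker frame (Z=0):
  M0 = (-0.0730, +0.0730, 0)
  M1 = (+0.0730, +0.0730, 0)
  M2 = (+0.0730, -0.0730, 0)
  M3 = (-0.0730, -0.0730, 0)
rvec = (-0.0013, 0.4518, 0.0288), |rvec| = θ = 0.45272 rad = 25.939°
Rodrigues: sinθ=0.43741, 1−cosθ=0.10074; R = I + sinθ·[k]× + (1−cosθ)·[k]×²:
    [+0.89926 -0.02811 +0.43651]
    [+0.02754 +0.99959 +0.00765]
    [-0.43654 +0.00514 +0.89967]
t = (-0.0066, 0.0177, 0.5227) m
M0: Pc = R·M0+t = (-0.07430, +0.08866, +0.55494); u = 840.0·(-0.07430)/0.55494 + 337.3 = 224.8366, v = 758.0·(+0.08866)/0.55494 + 224.5 = 345.6012
M1: Pc = R·M1+t = (+0.05699, +0.09268, +0.49121); u = 840.0·(+0.05699)/0.49121 + 337.3 = 434.7634, v = 758.0·(+0.09268)/0.49121 + 224.5 = 367.5185
M2: Pc = R·M2+t = (+0.06110, -0.05326, +0.49046); u = 840.0·(+0.06110)/0.49046 + 337.3 = 441.9427, v = 758.0·(-0.05326)/0.49046 + 224.5 = 142.1869
M3: Pc = R·M3+t = (-0.07019, -0.05728, +0.55419); u = 840.0·(-0.07019)/0.55419 + 337.3 = 230.9060, v = 758.0·(-0.05728)/0.55419 + 224.5 = 146.1544

c0=(224.84, 345.60) c1=(434.76, 367.52) c2=(441.94, 142.19) c3=(230.91, 146.15)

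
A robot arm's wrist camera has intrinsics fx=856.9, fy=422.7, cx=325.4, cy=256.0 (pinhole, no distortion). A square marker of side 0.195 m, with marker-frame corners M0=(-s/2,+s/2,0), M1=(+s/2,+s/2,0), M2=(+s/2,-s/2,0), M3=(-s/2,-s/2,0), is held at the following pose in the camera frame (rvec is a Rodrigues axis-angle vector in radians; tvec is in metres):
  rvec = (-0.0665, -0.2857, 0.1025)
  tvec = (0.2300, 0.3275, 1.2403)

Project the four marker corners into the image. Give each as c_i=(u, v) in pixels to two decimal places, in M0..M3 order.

c0=(416.42, 401.01) c1=(539.10, 401.99) c2=(548.47, 336.04) c3=(427.77, 332.15)

Intrinsics K: fx=856.9, fy=422.7, cx=325.4, cy=256.0
Marker side s = 0.195 m; corners in marker frame (Z=0):
  M0 = (-0.0975, +0.0975, 0)
  M1 = (+0.0975, +0.0975, 0)
  M2 = (+0.0975, -0.0975, 0)
  M3 = (-0.0975, -0.0975, 0)
rvec = (-0.0665, -0.2857, 0.1025), |rvec| = θ = 0.31073 rad = 17.804°
Rodrigues: sinθ=0.30575, 1−cosθ=0.04789; R = I + sinθ·[k]× + (1−cosθ)·[k]×²:
    [+0.95430 -0.09144 -0.28451]
    [+0.11028 +0.99260 +0.05091]
    [+0.27774 -0.07996 +0.95732]
t = (0.2300, 0.3275, 1.2403) m
M0: Pc = R·M0+t = (+0.12804, +0.41353, +1.20542); u = 856.9·(+0.12804)/1.20542 + 325.4 = 416.4201, v = 422.7·(+0.41353)/1.20542 + 256.0 = 401.0090
M1: Pc = R·M1+t = (+0.31413, +0.43503, +1.25958); u = 856.9·(+0.31413)/1.25958 + 325.4 = 539.1037, v = 422.7·(+0.43503)/1.25958 + 256.0 = 401.9906
M2: Pc = R·M2+t = (+0.33196, +0.24147, +1.27518); u = 856.9·(+0.33196)/1.27518 + 325.4 = 548.4721, v = 422.7·(+0.24147)/1.27518 + 256.0 = 336.0448
M3: Pc = R·M3+t = (+0.14587, +0.21997, +1.22102); u = 856.9·(+0.14587)/1.22102 + 325.4 = 427.7707, v = 422.7·(+0.21997)/1.22102 + 256.0 = 332.1506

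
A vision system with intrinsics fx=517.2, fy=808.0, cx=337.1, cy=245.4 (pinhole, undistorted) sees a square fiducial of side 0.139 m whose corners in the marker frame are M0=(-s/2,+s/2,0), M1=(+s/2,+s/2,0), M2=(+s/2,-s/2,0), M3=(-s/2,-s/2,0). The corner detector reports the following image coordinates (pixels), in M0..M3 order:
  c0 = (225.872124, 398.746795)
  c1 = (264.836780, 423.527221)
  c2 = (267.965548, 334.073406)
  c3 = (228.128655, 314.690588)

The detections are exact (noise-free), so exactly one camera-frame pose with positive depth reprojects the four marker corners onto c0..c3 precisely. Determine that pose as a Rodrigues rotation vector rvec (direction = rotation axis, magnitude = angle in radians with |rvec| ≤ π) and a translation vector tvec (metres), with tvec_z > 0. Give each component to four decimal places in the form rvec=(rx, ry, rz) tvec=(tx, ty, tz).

Intrinsics K: fx=517.2, fy=808.0, cx=337.1, cy=245.4
Marker side s = 0.139 m; corners in marker frame (Z=0):
  M0 = (-0.0695, +0.0695, 0)
  M1 = (+0.0695, +0.0695, 0)
  M2 = (+0.0695, -0.0695, 0)
  M3 = (-0.0695, -0.0695, 0)
Detected image corners:
  c0 = (225.872124, 398.746795) px
  c1 = (264.836780, 423.527221) px
  c2 = (267.965548, 334.073406) px
  c3 = (228.128655, 314.690588) px
Planar DLT: solve 8×8 A·h = b for H (H[2,2]=1):
  H  [+165.06588 +11.93427 +246.03202]
  H  [-17.41725 +670.00133 +367.77263]
  H  [-0.47979 +0.12647 +1.00000]
B = K⁻¹H; ‖b₁‖=0.803044, ‖b₂‖=0.803044; λ = 2/(‖b₁‖+‖b₂‖) = 1.245261, sign → tz>0 ⇒ λ=+1.245261
r₁ = λ·B[:,0] = (+0.78685,+0.15462,-0.59747); r₂ = λ·B[:,1] = (-0.07392,+0.98475,+0.15749)
r₃ = r₁×r₂ = (+0.61271,-0.07976,+0.78627); SVD([r₁ r₂ r₃]) → R = UVᵀ:
  R  [+0.78685 -0.07392 +0.61271]
  R  [+0.15462 +0.98475 -0.07976]
  R  [-0.59747 +0.15749 +0.78627]
t = (-0.21926, +0.18860, +1.24526) m
tr R = 2.557870; θ = arccos((tr R − 1)/2) = 0.677830 rad = 38.837°
axis k = ((R−Rᵀ)₃₂, (R−Rᵀ)₁₃, (R−Rᵀ)₂₁) / (2 sinθ) = (+0.189166, +0.964891, +0.182212)
rvec = θ·k = (+0.128222, +0.654033, +0.123509)

rvec=(0.1282, 0.6540, 0.1235) tvec=(-0.2193, 0.1886, 1.2453)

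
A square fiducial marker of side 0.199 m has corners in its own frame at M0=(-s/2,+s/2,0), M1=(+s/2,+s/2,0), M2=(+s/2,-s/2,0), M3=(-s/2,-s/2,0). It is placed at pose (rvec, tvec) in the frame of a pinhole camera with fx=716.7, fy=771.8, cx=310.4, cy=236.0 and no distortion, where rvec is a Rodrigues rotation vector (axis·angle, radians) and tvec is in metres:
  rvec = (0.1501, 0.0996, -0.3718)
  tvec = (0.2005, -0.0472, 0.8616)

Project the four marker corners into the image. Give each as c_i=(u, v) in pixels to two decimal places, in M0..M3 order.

Intrinsics K: fx=716.7, fy=771.8, cx=310.4, cy=236.0
Marker side s = 0.199 m; corners in marker frame (Z=0):
  M0 = (-0.0995, +0.0995, 0)
  M1 = (+0.0995, +0.0995, 0)
  M2 = (+0.0995, -0.0995, 0)
  M3 = (-0.0995, -0.0995, 0)
rvec = (0.1501, 0.0996, -0.3718), |rvec| = θ = 0.41314 rad = 23.671°
Rodrigues: sinθ=0.40149, 1−cosθ=0.08414; R = I + sinθ·[k]× + (1−cosθ)·[k]×²:
    [+0.92697 +0.36868 +0.06928]
    [-0.35394 +0.92075 -0.16412]
    [-0.12430 +0.12761 +0.98400]
t = (0.2005, -0.0472, 0.8616) m
M0: Pc = R·M0+t = (+0.14495, +0.07963, +0.88667); u = 716.7·(+0.14495)/0.88667 + 310.4 = 427.5648, v = 771.8·(+0.07963)/0.88667 + 236.0 = 305.3163
M1: Pc = R·M1+t = (+0.32942, +0.00920, +0.86193); u = 716.7·(+0.32942)/0.86193 + 310.4 = 584.3127, v = 771.8·(+0.00920)/0.86193 + 236.0 = 244.2359
M2: Pc = R·M2+t = (+0.25605, -0.17403, +0.83653); u = 716.7·(+0.25605)/0.83653 + 310.4 = 529.7702, v = 771.8·(-0.17403)/0.83653 + 236.0 = 75.4349
M3: Pc = R·M3+t = (+0.07158, -0.10360, +0.86127); u = 716.7·(+0.07158)/0.86127 + 310.4 = 369.9669, v = 771.8·(-0.10360)/0.86127 + 236.0 = 143.1643

c0=(427.56, 305.32) c1=(584.31, 244.24) c2=(529.77, 75.43) c3=(369.97, 143.16)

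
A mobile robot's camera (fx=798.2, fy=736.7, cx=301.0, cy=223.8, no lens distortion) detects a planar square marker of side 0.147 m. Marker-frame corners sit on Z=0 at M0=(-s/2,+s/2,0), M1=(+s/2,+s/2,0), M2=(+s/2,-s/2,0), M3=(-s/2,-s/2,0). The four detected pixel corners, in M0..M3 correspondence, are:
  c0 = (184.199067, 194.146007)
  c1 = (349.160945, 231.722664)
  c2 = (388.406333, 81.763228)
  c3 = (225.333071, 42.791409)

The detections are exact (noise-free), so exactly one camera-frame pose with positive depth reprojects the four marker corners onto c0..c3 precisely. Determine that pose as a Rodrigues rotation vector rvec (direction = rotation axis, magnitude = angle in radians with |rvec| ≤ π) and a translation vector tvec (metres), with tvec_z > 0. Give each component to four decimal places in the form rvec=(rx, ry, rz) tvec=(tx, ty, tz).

Intrinsics K: fx=798.2, fy=736.7, cx=301.0, cy=223.8
Marker side s = 0.147 m; corners in marker frame (Z=0):
  M0 = (-0.0735, +0.0735, 0)
  M1 = (+0.0735, +0.0735, 0)
  M2 = (+0.0735, -0.0735, 0)
  M3 = (-0.0735, -0.0735, 0)
Detected image corners:
  c0 = (184.199067, 194.146007) px
  c1 = (349.160945, 231.722664) px
  c2 = (388.406333, 81.763228) px
  c3 = (225.333071, 42.791409) px
Planar DLT: solve 8×8 A·h = b for H (H[2,2]=1):
  H  [+1138.11739 -290.34220 +287.33269]
  H  [+271.12821 +1016.70290 +137.38777]
  H  [+0.07804 -0.05921 +1.00000]
B = K⁻¹H; ‖b₁‖=1.440367, ‖b₂‖=1.440367; λ = 2/(‖b₁‖+‖b₂‖) = 0.694268, sign → tz>0 ⇒ λ=+0.694268
r₁ = λ·B[:,0] = (+0.96949,+0.23905,+0.05418); r₂ = λ·B[:,1] = (-0.23704,+0.97063,-0.04111)
r₃ = r₁×r₂ = (-0.06242,+0.02701,+0.99768); SVD([r₁ r₂ r₃]) → R = UVᵀ:
  R  [+0.96949 -0.23704 -0.06242]
  R  [+0.23905 +0.97063 +0.02701]
  R  [+0.05418 -0.04111 +0.99768]
t = (-0.01189, -0.08144, +0.69427) m
tr R = 2.937809; θ = arccos((tr R − 1)/2) = 0.250031 rad = 14.326°
axis k = ((R−Rᵀ)₃₂, (R−Rᵀ)₁₃, (R−Rᵀ)₂₁) / (2 sinθ) = (-0.137648, -0.235608, +0.962051)
rvec = θ·k = (-0.034416, -0.058909, +0.240543)

rvec=(-0.0344, -0.0589, 0.2405) tvec=(-0.0119, -0.0814, 0.6943)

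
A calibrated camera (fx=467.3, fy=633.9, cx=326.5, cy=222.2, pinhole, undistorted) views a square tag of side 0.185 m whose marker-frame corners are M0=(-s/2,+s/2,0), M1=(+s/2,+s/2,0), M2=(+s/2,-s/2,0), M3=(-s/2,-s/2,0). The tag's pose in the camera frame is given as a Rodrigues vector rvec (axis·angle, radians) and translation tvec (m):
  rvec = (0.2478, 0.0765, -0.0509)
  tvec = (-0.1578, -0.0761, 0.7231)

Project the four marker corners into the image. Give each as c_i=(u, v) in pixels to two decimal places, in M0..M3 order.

Intrinsics K: fx=467.3, fy=633.9, cx=326.5, cy=222.2
Marker side s = 0.185 m; corners in marker frame (Z=0):
  M0 = (-0.0925, +0.0925, 0)
  M1 = (+0.0925, +0.0925, 0)
  M2 = (+0.0925, -0.0925, 0)
  M3 = (-0.0925, -0.0925, 0)
rvec = (0.2478, 0.0765, -0.0509), |rvec| = θ = 0.26429 rad = 15.143°
Rodrigues: sinθ=0.26122, 1−cosθ=0.03472; R = I + sinθ·[k]× + (1−cosθ)·[k]×²:
    [+0.99580 +0.05973 +0.06934]
    [-0.04089 +0.96819 -0.24686]
    [-0.08188 +0.24299 +0.96657]
t = (-0.1578, -0.0761, 0.7231) m
M0: Pc = R·M0+t = (-0.24439, +0.01724, +0.75315); u = 467.3·(-0.24439)/0.75315 + 326.5 = 174.8679, v = 633.9·(+0.01724)/0.75315 + 222.2 = 236.7098
M1: Pc = R·M1+t = (-0.06016, +0.00968, +0.73800); u = 467.3·(-0.06016)/0.73800 + 326.5 = 288.4051, v = 633.9·(+0.00968)/0.73800 + 222.2 = 230.5106
M2: Pc = R·M2+t = (-0.07121, -0.16944, +0.69305); u = 467.3·(-0.07121)/0.69305 + 326.5 = 278.4831, v = 633.9·(-0.16944)/0.69305 + 222.2 = 67.2217
M3: Pc = R·M3+t = (-0.25544, -0.16188, +0.70820); u = 467.3·(-0.25544)/0.70820 + 326.5 = 157.9514, v = 633.9·(-0.16188)/0.70820 + 222.2 = 77.3071

c0=(174.87, 236.71) c1=(288.41, 230.51) c2=(278.48, 67.22) c3=(157.95, 77.31)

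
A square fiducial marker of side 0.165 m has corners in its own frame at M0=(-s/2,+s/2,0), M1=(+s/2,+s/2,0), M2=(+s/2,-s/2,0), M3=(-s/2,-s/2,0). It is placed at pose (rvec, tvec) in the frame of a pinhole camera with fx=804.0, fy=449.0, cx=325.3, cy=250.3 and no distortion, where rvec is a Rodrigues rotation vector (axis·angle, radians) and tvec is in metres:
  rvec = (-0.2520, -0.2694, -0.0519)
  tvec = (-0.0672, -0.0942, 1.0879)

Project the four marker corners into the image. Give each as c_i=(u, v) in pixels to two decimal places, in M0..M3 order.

c0=(217.93, 244.73) c1=(339.44, 243.79) c2=(329.06, 180.59) c3=(211.53, 178.91)

Intrinsics K: fx=804.0, fy=449.0, cx=325.3, cy=250.3
Marker side s = 0.165 m; corners in marker frame (Z=0):
  M0 = (-0.0825, +0.0825, 0)
  M1 = (+0.0825, +0.0825, 0)
  M2 = (+0.0825, -0.0825, 0)
  M3 = (-0.0825, -0.0825, 0)
rvec = (-0.2520, -0.2694, -0.0519), |rvec| = θ = 0.37252 rad = 21.344°
Rodrigues: sinθ=0.36397, 1−cosθ=0.06859; R = I + sinθ·[k]× + (1−cosθ)·[k]×²:
    [+0.96280 +0.08426 -0.25675]
    [-0.01715 +0.96728 +0.25312]
    [+0.26968 -0.23930 +0.93274]
t = (-0.0672, -0.0942, 1.0879) m
M0: Pc = R·M0+t = (-0.13968, -0.01298, +1.04591); u = 804.0·(-0.13968)/1.04591 + 325.3 = 217.9273, v = 449.0·(-0.01298)/1.04591 + 250.3 = 244.7261
M1: Pc = R·M1+t = (+0.01918, -0.01581, +1.09041); u = 804.0·(+0.01918)/1.09041 + 325.3 = 339.4440, v = 449.0·(-0.01581)/1.09041 + 250.3 = 243.7880
M2: Pc = R·M2+t = (+0.00528, -0.17542, +1.12989); u = 804.0·(+0.00528)/1.12989 + 325.3 = 329.0566, v = 449.0·(-0.17542)/1.12989 + 250.3 = 180.5926
M3: Pc = R·M3+t = (-0.15358, -0.17259, +1.08539); u = 804.0·(-0.15358)/1.08539 + 325.3 = 211.5346, v = 449.0·(-0.17259)/1.08539 + 250.3 = 178.9057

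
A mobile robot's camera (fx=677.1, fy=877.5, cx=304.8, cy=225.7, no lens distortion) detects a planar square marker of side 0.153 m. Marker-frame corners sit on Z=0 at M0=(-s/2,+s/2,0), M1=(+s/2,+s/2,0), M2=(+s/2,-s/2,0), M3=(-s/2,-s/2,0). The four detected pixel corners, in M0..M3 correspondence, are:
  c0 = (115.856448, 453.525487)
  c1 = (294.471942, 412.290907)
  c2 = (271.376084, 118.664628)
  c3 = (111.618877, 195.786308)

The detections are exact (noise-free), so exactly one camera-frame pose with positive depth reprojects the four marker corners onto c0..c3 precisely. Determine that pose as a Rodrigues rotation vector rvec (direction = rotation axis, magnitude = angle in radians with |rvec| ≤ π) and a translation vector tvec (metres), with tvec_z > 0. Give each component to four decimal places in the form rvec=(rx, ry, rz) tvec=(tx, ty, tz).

Intrinsics K: fx=677.1, fy=877.5, cx=304.8, cy=225.7
Marker side s = 0.153 m; corners in marker frame (Z=0):
  M0 = (-0.0765, +0.0765, 0)
  M1 = (+0.0765, +0.0765, 0)
  M2 = (+0.0765, -0.0765, 0)
  M3 = (-0.0765, -0.0765, 0)
Detected image corners:
  c0 = (115.856448, 453.525487) px
  c1 = (294.471942, 412.290907) px
  c2 = (271.376084, 118.664628) px
  c3 = (111.618877, 195.786308) px
Planar DLT: solve 8×8 A·h = b for H (H[2,2]=1):
  H  [+906.38046 -43.97061 +191.58490]
  H  [-684.73115 +1601.59920 +290.46895]
  H  [-0.99004 -0.64855 +1.00000]
B = K⁻¹H; ‖b₁‖=2.107180, ‖b₂‖=2.107180; λ = 2/(‖b₁‖+‖b₂‖) = 0.474568, sign → tz>0 ⇒ λ=+0.474568
r₁ = λ·B[:,0] = (+0.84677,-0.24947,-0.46984); r₂ = λ·B[:,1] = (+0.10773,+0.94534,-0.30778)
r₃ = r₁×r₂ = (+0.52094,+0.21000,+0.82736); SVD([r₁ r₂ r₃]) → R = UVᵀ:
  R  [+0.84677 +0.10773 +0.52094]
  R  [-0.24947 +0.94534 +0.21000]
  R  [-0.46984 -0.30778 +0.82736]
t = (-0.07935, +0.03503, +0.47457) m
tr R = 2.619463; θ = arccos((tr R − 1)/2) = 0.627102 rad = 35.930°
axis k = ((R−Rᵀ)₃₂, (R−Rᵀ)₁₃, (R−Rᵀ)₂₁) / (2 sinθ) = (-0.441194, +0.844222, -0.304362)
rvec = θ·k = (-0.276674, +0.529413, -0.190866)

rvec=(-0.2767, 0.5294, -0.1909) tvec=(-0.0794, 0.0350, 0.4746)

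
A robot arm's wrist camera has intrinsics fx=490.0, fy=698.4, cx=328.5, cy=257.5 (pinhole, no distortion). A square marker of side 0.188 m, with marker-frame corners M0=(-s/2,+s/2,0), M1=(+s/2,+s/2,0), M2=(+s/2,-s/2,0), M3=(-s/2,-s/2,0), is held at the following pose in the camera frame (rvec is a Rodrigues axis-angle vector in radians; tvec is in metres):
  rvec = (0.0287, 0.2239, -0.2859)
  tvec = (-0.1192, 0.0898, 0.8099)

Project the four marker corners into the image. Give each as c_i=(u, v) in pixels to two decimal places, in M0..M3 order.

c0=(222.01, 430.68) c1=(325.55, 393.87) c2=(292.55, 234.19) c3=(190.76, 279.03)

Intrinsics K: fx=490.0, fy=698.4, cx=328.5, cy=257.5
Marker side s = 0.188 m; corners in marker frame (Z=0):
  M0 = (-0.0940, +0.0940, 0)
  M1 = (+0.0940, +0.0940, 0)
  M2 = (+0.0940, -0.0940, 0)
  M3 = (-0.0940, -0.0940, 0)
rvec = (0.0287, 0.2239, -0.2859), |rvec| = θ = 0.36427 rad = 20.871°
Rodrigues: sinθ=0.35627, 1−cosθ=0.06562; R = I + sinθ·[k]× + (1−cosθ)·[k]×²:
    [+0.93479 +0.28280 +0.21492]
    [-0.27644 +0.95917 -0.05972]
    [-0.22304 -0.00358 +0.97480]
t = (-0.1192, 0.0898, 0.8099) m
M0: Pc = R·M0+t = (-0.18049, +0.20595, +0.83053); u = 490.0·(-0.18049)/0.83053 + 328.5 = 222.0150, v = 698.4·(+0.20595)/0.83053 + 257.5 = 430.6836
M1: Pc = R·M1+t = (-0.00475, +0.15398, +0.78860); u = 490.0·(-0.00475)/0.78860 + 328.5 = 325.5506, v = 698.4·(+0.15398)/0.78860 + 257.5 = 393.8654
M2: Pc = R·M2+t = (-0.05791, -0.02635, +0.78927); u = 490.0·(-0.05791)/0.78927 + 328.5 = 292.5464, v = 698.4·(-0.02635)/0.78927 + 257.5 = 234.1857
M3: Pc = R·M3+t = (-0.23365, +0.02562, +0.83120); u = 490.0·(-0.23365)/0.83120 + 328.5 = 190.7597, v = 698.4·(+0.02562)/0.83120 + 257.5 = 279.0293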